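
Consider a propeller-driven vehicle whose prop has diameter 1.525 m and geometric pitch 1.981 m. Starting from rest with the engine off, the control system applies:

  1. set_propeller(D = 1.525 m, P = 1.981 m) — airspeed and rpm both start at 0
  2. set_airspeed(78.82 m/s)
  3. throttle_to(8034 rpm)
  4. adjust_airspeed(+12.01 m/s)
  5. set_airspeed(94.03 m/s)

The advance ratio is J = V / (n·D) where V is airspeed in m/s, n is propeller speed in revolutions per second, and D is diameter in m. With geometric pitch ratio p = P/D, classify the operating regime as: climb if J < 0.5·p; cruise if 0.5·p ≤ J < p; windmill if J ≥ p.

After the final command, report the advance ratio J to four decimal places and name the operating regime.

J = 0.4605, regime = climb

set_propeller: D = 1.525 m, P = 1.981 m (p = P/D = 1.299016); state ← (V=0, rpm=0)
set_airspeed(78.82): V ← 78.82 m/s
throttle_to(8034): rpm ← 8034
adjust_airspeed(+12.01): V ← 78.82 +12.01 = 90.83 m/s
set_airspeed(94.03): V ← 94.03 m/s
final state: V = 94.03 m/s, rpm = 8034 → n = rpm/60 = 133.900000 rev/s
J = V / (n·D) = 94.03 / (133.900000 × 1.525) = 0.460486
regime bands: climb J<0.6495 | cruise [0.6495, 1.2990) | windmill J≥1.2990
J = 0.4605 → climb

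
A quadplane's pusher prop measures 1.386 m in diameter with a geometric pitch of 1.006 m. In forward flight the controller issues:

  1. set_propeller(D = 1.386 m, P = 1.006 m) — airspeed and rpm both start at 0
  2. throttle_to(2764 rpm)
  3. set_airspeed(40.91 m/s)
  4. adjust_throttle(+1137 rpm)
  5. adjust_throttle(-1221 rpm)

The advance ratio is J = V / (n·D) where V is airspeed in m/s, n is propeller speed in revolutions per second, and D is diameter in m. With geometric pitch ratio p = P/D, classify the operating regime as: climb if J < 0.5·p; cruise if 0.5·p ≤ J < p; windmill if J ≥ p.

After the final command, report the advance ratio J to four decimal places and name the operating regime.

J = 0.6608, regime = cruise

set_propeller: D = 1.386 m, P = 1.006 m (p = P/D = 0.725830); state ← (V=0, rpm=0)
throttle_to(2764): rpm ← 2764
set_airspeed(40.91): V ← 40.91 m/s
adjust_throttle(+1137): rpm ← 2764 +1137 = 3901
adjust_throttle(-1221): rpm ← 3901 -1221 = 2680
final state: V = 40.91 m/s, rpm = 2680 → n = rpm/60 = 44.666667 rev/s
J = V / (n·D) = 40.91 / (44.666667 × 1.386) = 0.660819
regime bands: climb J<0.3629 | cruise [0.3629, 0.7258) | windmill J≥0.7258
J = 0.6608 → cruise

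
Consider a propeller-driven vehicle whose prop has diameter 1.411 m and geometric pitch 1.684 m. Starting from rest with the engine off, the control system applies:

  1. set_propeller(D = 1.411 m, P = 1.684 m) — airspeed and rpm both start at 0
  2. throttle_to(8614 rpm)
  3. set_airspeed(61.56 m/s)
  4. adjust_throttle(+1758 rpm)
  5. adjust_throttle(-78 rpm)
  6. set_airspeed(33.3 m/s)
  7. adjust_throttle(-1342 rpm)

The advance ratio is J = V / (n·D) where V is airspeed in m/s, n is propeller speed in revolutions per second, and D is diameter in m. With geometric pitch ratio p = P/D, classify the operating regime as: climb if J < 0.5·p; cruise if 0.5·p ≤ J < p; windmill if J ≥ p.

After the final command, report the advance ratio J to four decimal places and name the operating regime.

set_propeller: D = 1.411 m, P = 1.684 m (p = P/D = 1.193480); state ← (V=0, rpm=0)
throttle_to(8614): rpm ← 8614
set_airspeed(61.56): V ← 61.56 m/s
adjust_throttle(+1758): rpm ← 8614 +1758 = 10372
adjust_throttle(-78): rpm ← 10372 -78 = 10294
set_airspeed(33.3): V ← 33.3 m/s
adjust_throttle(-1342): rpm ← 10294 -1342 = 8952
final state: V = 33.3 m/s, rpm = 8952 → n = rpm/60 = 149.200000 rev/s
J = V / (n·D) = 33.3 / (149.200000 × 1.411) = 0.158179
regime bands: climb J<0.5967 | cruise [0.5967, 1.1935) | windmill J≥1.1935
J = 0.1582 → climb

J = 0.1582, regime = climb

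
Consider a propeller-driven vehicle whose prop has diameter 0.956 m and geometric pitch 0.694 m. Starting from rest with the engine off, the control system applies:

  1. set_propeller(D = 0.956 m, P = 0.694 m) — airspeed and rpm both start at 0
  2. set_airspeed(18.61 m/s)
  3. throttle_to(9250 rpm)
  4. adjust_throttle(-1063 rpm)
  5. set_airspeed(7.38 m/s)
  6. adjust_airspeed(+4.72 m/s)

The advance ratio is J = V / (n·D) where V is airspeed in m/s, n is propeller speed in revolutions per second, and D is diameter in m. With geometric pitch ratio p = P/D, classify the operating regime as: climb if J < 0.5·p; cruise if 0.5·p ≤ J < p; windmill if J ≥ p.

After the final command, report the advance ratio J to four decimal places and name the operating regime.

set_propeller: D = 0.956 m, P = 0.694 m (p = P/D = 0.725941); state ← (V=0, rpm=0)
set_airspeed(18.61): V ← 18.61 m/s
throttle_to(9250): rpm ← 9250
adjust_throttle(-1063): rpm ← 9250 -1063 = 8187
set_airspeed(7.38): V ← 7.38 m/s
adjust_airspeed(+4.72): V ← 7.38 +4.72 = 12.1 m/s
final state: V = 12.1 m/s, rpm = 8187 → n = rpm/60 = 136.450000 rev/s
J = V / (n·D) = 12.1 / (136.450000 × 0.956) = 0.092759
regime bands: climb J<0.3630 | cruise [0.3630, 0.7259) | windmill J≥0.7259
J = 0.0928 → climb

J = 0.0928, regime = climb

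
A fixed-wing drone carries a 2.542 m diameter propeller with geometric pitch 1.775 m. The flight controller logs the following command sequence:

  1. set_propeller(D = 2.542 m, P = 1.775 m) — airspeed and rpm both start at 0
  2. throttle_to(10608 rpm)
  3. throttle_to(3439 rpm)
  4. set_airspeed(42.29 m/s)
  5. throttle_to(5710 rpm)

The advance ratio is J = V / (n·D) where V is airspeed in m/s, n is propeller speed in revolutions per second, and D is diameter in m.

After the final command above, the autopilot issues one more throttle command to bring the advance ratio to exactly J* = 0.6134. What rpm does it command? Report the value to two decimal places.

set_propeller: D = 2.542 m, P = 1.775 m (p = P/D = 0.698269); state ← (V=0, rpm=0)
throttle_to(10608): rpm ← 10608
throttle_to(3439): rpm ← 3439
set_airspeed(42.29): V ← 42.29 m/s
throttle_to(5710): rpm ← 5710
final state: V = 42.29 m/s, rpm = 5710 → n = rpm/60 = 95.166667 rev/s
target J* = 0.6134; solve J* = V/(n·D) for n: n = V/(J*·D) = 42.29/(0.6134 × 2.542) = 27.121791 rev/s
rpm = 60·n = 1627.307469

rpm = 1627.31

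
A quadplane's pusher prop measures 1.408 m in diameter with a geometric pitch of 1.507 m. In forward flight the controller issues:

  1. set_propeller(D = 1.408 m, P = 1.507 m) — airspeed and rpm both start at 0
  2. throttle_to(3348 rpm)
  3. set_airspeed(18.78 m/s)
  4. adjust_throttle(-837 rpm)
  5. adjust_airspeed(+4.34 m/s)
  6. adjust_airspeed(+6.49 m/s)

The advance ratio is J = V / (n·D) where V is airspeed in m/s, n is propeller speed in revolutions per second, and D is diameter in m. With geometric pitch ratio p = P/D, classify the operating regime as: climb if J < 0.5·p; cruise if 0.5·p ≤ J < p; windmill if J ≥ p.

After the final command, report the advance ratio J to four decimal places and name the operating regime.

J = 0.5025, regime = climb

set_propeller: D = 1.408 m, P = 1.507 m (p = P/D = 1.070312); state ← (V=0, rpm=0)
throttle_to(3348): rpm ← 3348
set_airspeed(18.78): V ← 18.78 m/s
adjust_throttle(-837): rpm ← 3348 -837 = 2511
adjust_airspeed(+4.34): V ← 18.78 +4.34 = 23.12 m/s
adjust_airspeed(+6.49): V ← 23.12 +6.49 = 29.61 m/s
final state: V = 29.61 m/s, rpm = 2511 → n = rpm/60 = 41.850000 rev/s
J = V / (n·D) = 29.61 / (41.850000 × 1.408) = 0.502505
regime bands: climb J<0.5352 | cruise [0.5352, 1.0703) | windmill J≥1.0703
J = 0.5025 → climb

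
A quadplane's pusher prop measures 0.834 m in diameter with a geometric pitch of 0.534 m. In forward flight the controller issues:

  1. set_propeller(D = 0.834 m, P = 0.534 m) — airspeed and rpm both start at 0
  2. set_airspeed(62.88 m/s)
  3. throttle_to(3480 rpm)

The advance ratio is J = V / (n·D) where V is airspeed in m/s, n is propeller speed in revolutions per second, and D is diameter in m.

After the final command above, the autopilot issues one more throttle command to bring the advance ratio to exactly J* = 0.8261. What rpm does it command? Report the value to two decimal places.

rpm = 5476.02

set_propeller: D = 0.834 m, P = 0.534 m (p = P/D = 0.640288); state ← (V=0, rpm=0)
set_airspeed(62.88): V ← 62.88 m/s
throttle_to(3480): rpm ← 3480
final state: V = 62.88 m/s, rpm = 3480 → n = rpm/60 = 58.000000 rev/s
target J* = 0.8261; solve J* = V/(n·D) for n: n = V/(J*·D) = 62.88/(0.8261 × 0.834) = 91.267018 rev/s
rpm = 60·n = 5476.021072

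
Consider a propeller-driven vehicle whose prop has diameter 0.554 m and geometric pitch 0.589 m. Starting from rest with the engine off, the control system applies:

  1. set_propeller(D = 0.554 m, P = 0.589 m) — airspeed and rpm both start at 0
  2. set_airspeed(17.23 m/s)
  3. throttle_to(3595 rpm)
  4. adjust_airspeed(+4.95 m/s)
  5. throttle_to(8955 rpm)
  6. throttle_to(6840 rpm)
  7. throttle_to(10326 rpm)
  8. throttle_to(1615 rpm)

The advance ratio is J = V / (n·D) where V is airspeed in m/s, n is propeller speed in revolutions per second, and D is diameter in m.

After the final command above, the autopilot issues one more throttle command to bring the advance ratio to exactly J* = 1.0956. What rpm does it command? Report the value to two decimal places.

rpm = 2192.56

set_propeller: D = 0.554 m, P = 0.589 m (p = P/D = 1.063177); state ← (V=0, rpm=0)
set_airspeed(17.23): V ← 17.23 m/s
throttle_to(3595): rpm ← 3595
adjust_airspeed(+4.95): V ← 17.23 +4.95 = 22.18 m/s
throttle_to(8955): rpm ← 8955
throttle_to(6840): rpm ← 6840
throttle_to(10326): rpm ← 10326
throttle_to(1615): rpm ← 1615
final state: V = 22.18 m/s, rpm = 1615 → n = rpm/60 = 26.916667 rev/s
target J* = 1.0956; solve J* = V/(n·D) for n: n = V/(J*·D) = 22.18/(1.0956 × 0.554) = 36.542626 rev/s
rpm = 60·n = 2192.557562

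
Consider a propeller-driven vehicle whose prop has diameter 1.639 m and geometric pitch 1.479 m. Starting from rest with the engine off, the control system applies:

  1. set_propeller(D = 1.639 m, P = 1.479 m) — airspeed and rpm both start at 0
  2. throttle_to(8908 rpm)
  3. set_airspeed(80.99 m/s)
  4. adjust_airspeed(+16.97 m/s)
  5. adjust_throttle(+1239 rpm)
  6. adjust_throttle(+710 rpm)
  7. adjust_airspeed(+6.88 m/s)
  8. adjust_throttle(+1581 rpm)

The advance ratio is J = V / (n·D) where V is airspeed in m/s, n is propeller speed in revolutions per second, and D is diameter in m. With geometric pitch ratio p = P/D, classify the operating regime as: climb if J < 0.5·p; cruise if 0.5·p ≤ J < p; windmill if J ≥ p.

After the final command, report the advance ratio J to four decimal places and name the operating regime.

J = 0.3086, regime = climb

set_propeller: D = 1.639 m, P = 1.479 m (p = P/D = 0.902379); state ← (V=0, rpm=0)
throttle_to(8908): rpm ← 8908
set_airspeed(80.99): V ← 80.99 m/s
adjust_airspeed(+16.97): V ← 80.99 +16.97 = 97.96 m/s
adjust_throttle(+1239): rpm ← 8908 +1239 = 10147
adjust_throttle(+710): rpm ← 10147 +710 = 10857
adjust_airspeed(+6.88): V ← 97.96 +6.88 = 104.84 m/s
adjust_throttle(+1581): rpm ← 10857 +1581 = 12438
final state: V = 104.84 m/s, rpm = 12438 → n = rpm/60 = 207.300000 rev/s
J = V / (n·D) = 104.84 / (207.300000 × 1.639) = 0.308566
regime bands: climb J<0.4512 | cruise [0.4512, 0.9024) | windmill J≥0.9024
J = 0.3086 → climb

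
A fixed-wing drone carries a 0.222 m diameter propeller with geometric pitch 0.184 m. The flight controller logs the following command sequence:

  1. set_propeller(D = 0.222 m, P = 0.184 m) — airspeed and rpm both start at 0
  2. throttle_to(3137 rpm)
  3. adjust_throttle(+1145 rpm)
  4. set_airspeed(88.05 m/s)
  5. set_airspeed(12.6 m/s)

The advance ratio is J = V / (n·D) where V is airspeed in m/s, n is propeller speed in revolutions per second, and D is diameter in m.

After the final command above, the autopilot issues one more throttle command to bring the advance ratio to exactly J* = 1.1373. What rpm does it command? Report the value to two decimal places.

rpm = 2994.29

set_propeller: D = 0.222 m, P = 0.184 m (p = P/D = 0.828829); state ← (V=0, rpm=0)
throttle_to(3137): rpm ← 3137
adjust_throttle(+1145): rpm ← 3137 +1145 = 4282
set_airspeed(88.05): V ← 88.05 m/s
set_airspeed(12.6): V ← 12.6 m/s
final state: V = 12.6 m/s, rpm = 4282 → n = rpm/60 = 71.366667 rev/s
target J* = 1.1373; solve J* = V/(n·D) for n: n = V/(J*·D) = 12.6/(1.1373 × 0.222) = 49.904824 rev/s
rpm = 60·n = 2994.289462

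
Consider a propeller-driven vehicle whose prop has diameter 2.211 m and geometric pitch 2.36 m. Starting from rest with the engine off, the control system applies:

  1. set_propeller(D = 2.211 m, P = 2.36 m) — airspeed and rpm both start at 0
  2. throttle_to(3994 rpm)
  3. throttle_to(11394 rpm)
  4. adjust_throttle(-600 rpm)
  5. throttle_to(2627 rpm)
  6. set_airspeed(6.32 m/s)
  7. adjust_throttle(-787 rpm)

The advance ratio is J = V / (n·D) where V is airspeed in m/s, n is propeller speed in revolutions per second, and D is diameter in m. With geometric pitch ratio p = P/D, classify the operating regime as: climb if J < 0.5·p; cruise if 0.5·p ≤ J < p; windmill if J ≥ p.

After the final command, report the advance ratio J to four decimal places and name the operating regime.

set_propeller: D = 2.211 m, P = 2.36 m (p = P/D = 1.067390); state ← (V=0, rpm=0)
throttle_to(3994): rpm ← 3994
throttle_to(11394): rpm ← 11394
adjust_throttle(-600): rpm ← 11394 -600 = 10794
throttle_to(2627): rpm ← 2627
set_airspeed(6.32): V ← 6.32 m/s
adjust_throttle(-787): rpm ← 2627 -787 = 1840
final state: V = 6.32 m/s, rpm = 1840 → n = rpm/60 = 30.666667 rev/s
J = V / (n·D) = 6.32 / (30.666667 × 2.211) = 0.093210
regime bands: climb J<0.5337 | cruise [0.5337, 1.0674) | windmill J≥1.0674
J = 0.0932 → climb

J = 0.0932, regime = climb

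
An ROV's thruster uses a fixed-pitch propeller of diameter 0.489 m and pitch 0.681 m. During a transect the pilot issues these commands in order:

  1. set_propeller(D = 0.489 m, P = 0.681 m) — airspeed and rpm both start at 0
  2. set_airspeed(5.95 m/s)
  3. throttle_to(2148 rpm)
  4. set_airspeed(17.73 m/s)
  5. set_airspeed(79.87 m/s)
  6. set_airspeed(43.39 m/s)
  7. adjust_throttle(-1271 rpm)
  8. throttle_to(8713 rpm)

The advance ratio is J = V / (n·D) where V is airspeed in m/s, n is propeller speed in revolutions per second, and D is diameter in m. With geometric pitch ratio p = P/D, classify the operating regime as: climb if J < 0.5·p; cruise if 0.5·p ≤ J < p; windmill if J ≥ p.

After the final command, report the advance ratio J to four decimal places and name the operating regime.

J = 0.6110, regime = climb

set_propeller: D = 0.489 m, P = 0.681 m (p = P/D = 1.392638); state ← (V=0, rpm=0)
set_airspeed(5.95): V ← 5.95 m/s
throttle_to(2148): rpm ← 2148
set_airspeed(17.73): V ← 17.73 m/s
set_airspeed(79.87): V ← 79.87 m/s
set_airspeed(43.39): V ← 43.39 m/s
adjust_throttle(-1271): rpm ← 2148 -1271 = 877
throttle_to(8713): rpm ← 8713
final state: V = 43.39 m/s, rpm = 8713 → n = rpm/60 = 145.216667 rev/s
J = V / (n·D) = 43.39 / (145.216667 × 0.489) = 0.611033
regime bands: climb J<0.6963 | cruise [0.6963, 1.3926) | windmill J≥1.3926
J = 0.6110 → climb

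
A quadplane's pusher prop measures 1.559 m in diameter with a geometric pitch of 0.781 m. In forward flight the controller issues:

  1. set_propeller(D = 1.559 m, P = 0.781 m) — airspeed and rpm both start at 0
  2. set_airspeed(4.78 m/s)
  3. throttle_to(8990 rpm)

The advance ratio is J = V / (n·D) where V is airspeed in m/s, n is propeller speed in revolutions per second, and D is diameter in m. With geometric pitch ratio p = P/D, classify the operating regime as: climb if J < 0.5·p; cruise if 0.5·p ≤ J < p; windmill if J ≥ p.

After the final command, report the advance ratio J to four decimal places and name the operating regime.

J = 0.0205, regime = climb

set_propeller: D = 1.559 m, P = 0.781 m (p = P/D = 0.500962); state ← (V=0, rpm=0)
set_airspeed(4.78): V ← 4.78 m/s
throttle_to(8990): rpm ← 8990
final state: V = 4.78 m/s, rpm = 8990 → n = rpm/60 = 149.833333 rev/s
J = V / (n·D) = 4.78 / (149.833333 × 1.559) = 0.020463
regime bands: climb J<0.2505 | cruise [0.2505, 0.5010) | windmill J≥0.5010
J = 0.0205 → climb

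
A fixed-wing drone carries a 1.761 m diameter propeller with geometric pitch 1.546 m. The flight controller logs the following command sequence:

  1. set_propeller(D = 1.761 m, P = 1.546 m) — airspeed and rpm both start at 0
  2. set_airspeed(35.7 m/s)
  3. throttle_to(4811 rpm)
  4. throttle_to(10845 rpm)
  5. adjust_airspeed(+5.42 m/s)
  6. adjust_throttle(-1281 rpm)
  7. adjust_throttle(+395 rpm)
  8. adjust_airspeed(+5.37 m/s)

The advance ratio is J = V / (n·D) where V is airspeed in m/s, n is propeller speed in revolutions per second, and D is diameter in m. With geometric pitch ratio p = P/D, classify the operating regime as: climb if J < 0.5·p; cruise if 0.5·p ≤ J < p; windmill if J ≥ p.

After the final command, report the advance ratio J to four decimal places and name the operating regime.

J = 0.1591, regime = climb

set_propeller: D = 1.761 m, P = 1.546 m (p = P/D = 0.877910); state ← (V=0, rpm=0)
set_airspeed(35.7): V ← 35.7 m/s
throttle_to(4811): rpm ← 4811
throttle_to(10845): rpm ← 10845
adjust_airspeed(+5.42): V ← 35.7 +5.42 = 41.12 m/s
adjust_throttle(-1281): rpm ← 10845 -1281 = 9564
adjust_throttle(+395): rpm ← 9564 +395 = 9959
adjust_airspeed(+5.37): V ← 41.12 +5.37 = 46.49 m/s
final state: V = 46.49 m/s, rpm = 9959 → n = rpm/60 = 165.983333 rev/s
J = V / (n·D) = 46.49 / (165.983333 × 1.761) = 0.159051
regime bands: climb J<0.4390 | cruise [0.4390, 0.8779) | windmill J≥0.8779
J = 0.1591 → climb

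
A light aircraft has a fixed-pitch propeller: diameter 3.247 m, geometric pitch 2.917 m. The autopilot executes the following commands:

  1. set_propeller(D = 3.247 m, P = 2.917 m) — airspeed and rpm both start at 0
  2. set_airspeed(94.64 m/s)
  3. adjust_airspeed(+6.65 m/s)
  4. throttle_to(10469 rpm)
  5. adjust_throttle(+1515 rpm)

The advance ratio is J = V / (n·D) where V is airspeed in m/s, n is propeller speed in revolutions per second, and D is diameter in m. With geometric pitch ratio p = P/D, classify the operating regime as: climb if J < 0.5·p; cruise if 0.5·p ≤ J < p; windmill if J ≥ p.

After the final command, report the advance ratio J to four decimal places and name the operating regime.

J = 0.1562, regime = climb

set_propeller: D = 3.247 m, P = 2.917 m (p = P/D = 0.898368); state ← (V=0, rpm=0)
set_airspeed(94.64): V ← 94.64 m/s
adjust_airspeed(+6.65): V ← 94.64 +6.65 = 101.29 m/s
throttle_to(10469): rpm ← 10469
adjust_throttle(+1515): rpm ← 10469 +1515 = 11984
final state: V = 101.29 m/s, rpm = 11984 → n = rpm/60 = 199.733333 rev/s
J = V / (n·D) = 101.29 / (199.733333 × 3.247) = 0.156183
regime bands: climb J<0.4492 | cruise [0.4492, 0.8984) | windmill J≥0.8984
J = 0.1562 → climb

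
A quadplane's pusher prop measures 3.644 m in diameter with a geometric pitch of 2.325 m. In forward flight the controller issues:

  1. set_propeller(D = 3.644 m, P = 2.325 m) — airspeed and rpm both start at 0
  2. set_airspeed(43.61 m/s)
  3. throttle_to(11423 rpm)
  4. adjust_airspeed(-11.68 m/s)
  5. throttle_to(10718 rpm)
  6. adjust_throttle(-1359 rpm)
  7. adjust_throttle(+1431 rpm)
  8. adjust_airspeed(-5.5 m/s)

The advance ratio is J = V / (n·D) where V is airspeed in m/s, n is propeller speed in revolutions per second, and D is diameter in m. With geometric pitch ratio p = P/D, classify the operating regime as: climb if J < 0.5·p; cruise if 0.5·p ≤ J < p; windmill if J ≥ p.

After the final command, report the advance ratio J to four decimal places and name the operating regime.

J = 0.0403, regime = climb

set_propeller: D = 3.644 m, P = 2.325 m (p = P/D = 0.638035); state ← (V=0, rpm=0)
set_airspeed(43.61): V ← 43.61 m/s
throttle_to(11423): rpm ← 11423
adjust_airspeed(-11.68): V ← 43.61 -11.68 = 31.93 m/s
throttle_to(10718): rpm ← 10718
adjust_throttle(-1359): rpm ← 10718 -1359 = 9359
adjust_throttle(+1431): rpm ← 9359 +1431 = 10790
adjust_airspeed(-5.5): V ← 31.93 -5.5 = 26.43 m/s
final state: V = 26.43 m/s, rpm = 10790 → n = rpm/60 = 179.833333 rev/s
J = V / (n·D) = 26.43 / (179.833333 × 3.644) = 0.040332
regime bands: climb J<0.3190 | cruise [0.3190, 0.6380) | windmill J≥0.6380
J = 0.0403 → climb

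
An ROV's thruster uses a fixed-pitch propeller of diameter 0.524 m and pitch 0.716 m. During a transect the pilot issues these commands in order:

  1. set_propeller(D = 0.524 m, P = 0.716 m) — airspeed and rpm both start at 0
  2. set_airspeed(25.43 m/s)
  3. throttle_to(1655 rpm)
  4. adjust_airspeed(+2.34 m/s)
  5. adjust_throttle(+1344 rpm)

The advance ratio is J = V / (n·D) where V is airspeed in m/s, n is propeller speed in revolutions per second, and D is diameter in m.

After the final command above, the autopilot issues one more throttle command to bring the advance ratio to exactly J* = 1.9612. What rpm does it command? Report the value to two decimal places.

rpm = 1621.34

set_propeller: D = 0.524 m, P = 0.716 m (p = P/D = 1.366412); state ← (V=0, rpm=0)
set_airspeed(25.43): V ← 25.43 m/s
throttle_to(1655): rpm ← 1655
adjust_airspeed(+2.34): V ← 25.43 +2.34 = 27.77 m/s
adjust_throttle(+1344): rpm ← 1655 +1344 = 2999
final state: V = 27.77 m/s, rpm = 2999 → n = rpm/60 = 49.983333 rev/s
target J* = 1.9612; solve J* = V/(n·D) for n: n = V/(J*·D) = 27.77/(1.9612 × 0.524) = 27.022325 rev/s
rpm = 60·n = 1621.339482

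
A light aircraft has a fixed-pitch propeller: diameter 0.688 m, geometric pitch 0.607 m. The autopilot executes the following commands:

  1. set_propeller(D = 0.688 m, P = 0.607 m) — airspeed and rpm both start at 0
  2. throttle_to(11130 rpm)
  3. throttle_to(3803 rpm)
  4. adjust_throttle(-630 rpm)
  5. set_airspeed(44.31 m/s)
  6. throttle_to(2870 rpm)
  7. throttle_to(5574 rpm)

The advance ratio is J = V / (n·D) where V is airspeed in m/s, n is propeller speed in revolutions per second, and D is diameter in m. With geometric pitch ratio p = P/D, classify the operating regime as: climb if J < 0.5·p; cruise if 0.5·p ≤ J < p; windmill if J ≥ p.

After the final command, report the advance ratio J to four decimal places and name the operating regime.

J = 0.6933, regime = cruise

set_propeller: D = 0.688 m, P = 0.607 m (p = P/D = 0.882267); state ← (V=0, rpm=0)
throttle_to(11130): rpm ← 11130
throttle_to(3803): rpm ← 3803
adjust_throttle(-630): rpm ← 3803 -630 = 3173
set_airspeed(44.31): V ← 44.31 m/s
throttle_to(2870): rpm ← 2870
throttle_to(5574): rpm ← 5574
final state: V = 44.31 m/s, rpm = 5574 → n = rpm/60 = 92.900000 rev/s
J = V / (n·D) = 44.31 / (92.900000 × 0.688) = 0.693262
regime bands: climb J<0.4411 | cruise [0.4411, 0.8823) | windmill J≥0.8823
J = 0.6933 → cruise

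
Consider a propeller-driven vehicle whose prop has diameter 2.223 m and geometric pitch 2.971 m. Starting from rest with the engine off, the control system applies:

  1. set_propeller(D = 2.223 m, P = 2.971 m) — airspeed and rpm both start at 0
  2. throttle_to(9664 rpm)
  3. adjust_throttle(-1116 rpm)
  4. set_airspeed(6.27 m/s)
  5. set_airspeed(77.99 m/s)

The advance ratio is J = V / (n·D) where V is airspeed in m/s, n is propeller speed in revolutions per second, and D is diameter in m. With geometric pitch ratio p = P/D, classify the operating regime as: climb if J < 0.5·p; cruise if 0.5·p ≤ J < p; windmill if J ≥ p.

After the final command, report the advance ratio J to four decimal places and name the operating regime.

J = 0.2463, regime = climb

set_propeller: D = 2.223 m, P = 2.971 m (p = P/D = 1.336482); state ← (V=0, rpm=0)
throttle_to(9664): rpm ← 9664
adjust_throttle(-1116): rpm ← 9664 -1116 = 8548
set_airspeed(6.27): V ← 6.27 m/s
set_airspeed(77.99): V ← 77.99 m/s
final state: V = 77.99 m/s, rpm = 8548 → n = rpm/60 = 142.466667 rev/s
J = V / (n·D) = 77.99 / (142.466667 × 2.223) = 0.246256
regime bands: climb J<0.6682 | cruise [0.6682, 1.3365) | windmill J≥1.3365
J = 0.2463 → climb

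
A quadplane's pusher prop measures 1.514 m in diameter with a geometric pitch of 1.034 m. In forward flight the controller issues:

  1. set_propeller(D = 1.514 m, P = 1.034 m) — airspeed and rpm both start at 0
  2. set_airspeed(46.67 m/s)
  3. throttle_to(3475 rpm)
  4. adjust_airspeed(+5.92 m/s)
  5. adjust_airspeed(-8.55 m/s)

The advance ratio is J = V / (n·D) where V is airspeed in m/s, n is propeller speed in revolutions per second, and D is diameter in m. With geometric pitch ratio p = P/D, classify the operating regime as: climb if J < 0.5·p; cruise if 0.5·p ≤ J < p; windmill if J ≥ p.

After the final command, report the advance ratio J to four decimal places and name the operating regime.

set_propeller: D = 1.514 m, P = 1.034 m (p = P/D = 0.682959); state ← (V=0, rpm=0)
set_airspeed(46.67): V ← 46.67 m/s
throttle_to(3475): rpm ← 3475
adjust_airspeed(+5.92): V ← 46.67 +5.92 = 52.59 m/s
adjust_airspeed(-8.55): V ← 52.59 -8.55 = 44.04 m/s
final state: V = 44.04 m/s, rpm = 3475 → n = rpm/60 = 57.916667 rev/s
J = V / (n·D) = 44.04 / (57.916667 × 1.514) = 0.502248
regime bands: climb J<0.3415 | cruise [0.3415, 0.6830) | windmill J≥0.6830
J = 0.5022 → cruise

J = 0.5022, regime = cruise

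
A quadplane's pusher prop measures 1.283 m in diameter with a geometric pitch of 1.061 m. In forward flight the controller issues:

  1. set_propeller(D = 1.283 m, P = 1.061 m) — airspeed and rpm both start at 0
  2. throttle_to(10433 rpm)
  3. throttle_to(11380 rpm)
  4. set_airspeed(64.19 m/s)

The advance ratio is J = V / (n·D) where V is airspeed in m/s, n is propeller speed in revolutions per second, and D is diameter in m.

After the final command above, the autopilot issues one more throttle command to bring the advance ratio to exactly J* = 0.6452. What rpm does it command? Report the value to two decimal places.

rpm = 4652.62

set_propeller: D = 1.283 m, P = 1.061 m (p = P/D = 0.826968); state ← (V=0, rpm=0)
throttle_to(10433): rpm ← 10433
throttle_to(11380): rpm ← 11380
set_airspeed(64.19): V ← 64.19 m/s
final state: V = 64.19 m/s, rpm = 11380 → n = rpm/60 = 189.666667 rev/s
target J* = 0.6452; solve J* = V/(n·D) for n: n = V/(J*·D) = 64.19/(0.6452 × 1.283) = 77.543672 rev/s
rpm = 60·n = 4652.620297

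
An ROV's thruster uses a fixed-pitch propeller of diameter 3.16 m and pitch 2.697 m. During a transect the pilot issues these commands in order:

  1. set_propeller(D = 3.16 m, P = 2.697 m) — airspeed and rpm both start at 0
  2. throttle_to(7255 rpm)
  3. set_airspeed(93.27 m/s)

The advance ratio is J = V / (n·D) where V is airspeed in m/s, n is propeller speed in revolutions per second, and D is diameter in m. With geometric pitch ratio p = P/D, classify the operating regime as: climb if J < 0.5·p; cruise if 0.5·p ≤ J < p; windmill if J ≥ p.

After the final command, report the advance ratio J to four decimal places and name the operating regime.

set_propeller: D = 3.16 m, P = 2.697 m (p = P/D = 0.853481); state ← (V=0, rpm=0)
throttle_to(7255): rpm ← 7255
set_airspeed(93.27): V ← 93.27 m/s
final state: V = 93.27 m/s, rpm = 7255 → n = rpm/60 = 120.916667 rev/s
J = V / (n·D) = 93.27 / (120.916667 × 3.16) = 0.244101
regime bands: climb J<0.4267 | cruise [0.4267, 0.8535) | windmill J≥0.8535
J = 0.2441 → climb

J = 0.2441, regime = climb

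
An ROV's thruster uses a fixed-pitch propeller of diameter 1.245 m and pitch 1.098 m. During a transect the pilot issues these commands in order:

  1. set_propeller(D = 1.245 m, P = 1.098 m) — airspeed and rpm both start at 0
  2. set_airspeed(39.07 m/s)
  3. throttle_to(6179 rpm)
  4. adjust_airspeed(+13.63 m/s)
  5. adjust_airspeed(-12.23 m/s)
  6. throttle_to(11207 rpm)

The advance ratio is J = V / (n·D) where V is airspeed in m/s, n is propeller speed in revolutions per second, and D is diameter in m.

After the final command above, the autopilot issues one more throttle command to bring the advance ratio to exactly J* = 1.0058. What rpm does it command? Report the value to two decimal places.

set_propeller: D = 1.245 m, P = 1.098 m (p = P/D = 0.881928); state ← (V=0, rpm=0)
set_airspeed(39.07): V ← 39.07 m/s
throttle_to(6179): rpm ← 6179
adjust_airspeed(+13.63): V ← 39.07 +13.63 = 52.7 m/s
adjust_airspeed(-12.23): V ← 52.7 -12.23 = 40.47 m/s
throttle_to(11207): rpm ← 11207
final state: V = 40.47 m/s, rpm = 11207 → n = rpm/60 = 186.783333 rev/s
target J* = 1.0058; solve J* = V/(n·D) for n: n = V/(J*·D) = 40.47/(1.0058 × 1.245) = 32.318576 rev/s
rpm = 60·n = 1939.114581

rpm = 1939.11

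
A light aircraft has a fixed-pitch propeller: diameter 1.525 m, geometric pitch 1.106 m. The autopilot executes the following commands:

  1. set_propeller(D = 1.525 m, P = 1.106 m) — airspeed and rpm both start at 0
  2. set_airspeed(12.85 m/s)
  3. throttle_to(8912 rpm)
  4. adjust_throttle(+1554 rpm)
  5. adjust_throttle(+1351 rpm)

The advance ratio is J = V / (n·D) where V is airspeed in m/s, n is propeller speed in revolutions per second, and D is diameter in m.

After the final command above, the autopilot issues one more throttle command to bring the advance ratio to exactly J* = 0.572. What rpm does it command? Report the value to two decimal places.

set_propeller: D = 1.525 m, P = 1.106 m (p = P/D = 0.725246); state ← (V=0, rpm=0)
set_airspeed(12.85): V ← 12.85 m/s
throttle_to(8912): rpm ← 8912
adjust_throttle(+1554): rpm ← 8912 +1554 = 10466
adjust_throttle(+1351): rpm ← 10466 +1351 = 11817
final state: V = 12.85 m/s, rpm = 11817 → n = rpm/60 = 196.950000 rev/s
target J* = 0.572; solve J* = V/(n·D) for n: n = V/(J*·D) = 12.85/(0.572 × 1.525) = 14.731170 rev/s
rpm = 60·n = 883.870228

rpm = 883.87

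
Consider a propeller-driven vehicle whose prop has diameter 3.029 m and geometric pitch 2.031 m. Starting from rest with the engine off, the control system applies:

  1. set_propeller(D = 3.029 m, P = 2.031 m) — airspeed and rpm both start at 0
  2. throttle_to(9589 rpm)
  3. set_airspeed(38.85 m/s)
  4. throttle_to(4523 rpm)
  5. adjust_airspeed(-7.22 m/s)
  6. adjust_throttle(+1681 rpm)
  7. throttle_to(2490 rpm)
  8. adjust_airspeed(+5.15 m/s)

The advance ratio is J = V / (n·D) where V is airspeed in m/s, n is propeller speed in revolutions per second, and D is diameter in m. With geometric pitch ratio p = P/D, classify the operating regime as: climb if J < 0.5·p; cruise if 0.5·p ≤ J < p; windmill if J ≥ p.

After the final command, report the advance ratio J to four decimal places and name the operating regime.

set_propeller: D = 3.029 m, P = 2.031 m (p = P/D = 0.670518); state ← (V=0, rpm=0)
throttle_to(9589): rpm ← 9589
set_airspeed(38.85): V ← 38.85 m/s
throttle_to(4523): rpm ← 4523
adjust_airspeed(-7.22): V ← 38.85 -7.22 = 31.63 m/s
adjust_throttle(+1681): rpm ← 4523 +1681 = 6204
throttle_to(2490): rpm ← 2490
adjust_airspeed(+5.15): V ← 31.63 +5.15 = 36.78 m/s
final state: V = 36.78 m/s, rpm = 2490 → n = rpm/60 = 41.500000 rev/s
J = V / (n·D) = 36.78 / (41.500000 × 3.029) = 0.292593
regime bands: climb J<0.3353 | cruise [0.3353, 0.6705) | windmill J≥0.6705
J = 0.2926 → climb

J = 0.2926, regime = climb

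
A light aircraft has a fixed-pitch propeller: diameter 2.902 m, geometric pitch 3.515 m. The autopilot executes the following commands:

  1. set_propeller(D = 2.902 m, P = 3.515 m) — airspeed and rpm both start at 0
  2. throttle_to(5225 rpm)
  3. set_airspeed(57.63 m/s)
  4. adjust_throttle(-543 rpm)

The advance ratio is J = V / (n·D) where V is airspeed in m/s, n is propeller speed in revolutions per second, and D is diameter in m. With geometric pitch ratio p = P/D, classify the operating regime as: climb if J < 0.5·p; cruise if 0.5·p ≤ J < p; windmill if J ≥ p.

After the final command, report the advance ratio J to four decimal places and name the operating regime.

J = 0.2545, regime = climb

set_propeller: D = 2.902 m, P = 3.515 m (p = P/D = 1.211234); state ← (V=0, rpm=0)
throttle_to(5225): rpm ← 5225
set_airspeed(57.63): V ← 57.63 m/s
adjust_throttle(-543): rpm ← 5225 -543 = 4682
final state: V = 57.63 m/s, rpm = 4682 → n = rpm/60 = 78.033333 rev/s
J = V / (n·D) = 57.63 / (78.033333 × 2.902) = 0.254490
regime bands: climb J<0.6056 | cruise [0.6056, 1.2112) | windmill J≥1.2112
J = 0.2545 → climb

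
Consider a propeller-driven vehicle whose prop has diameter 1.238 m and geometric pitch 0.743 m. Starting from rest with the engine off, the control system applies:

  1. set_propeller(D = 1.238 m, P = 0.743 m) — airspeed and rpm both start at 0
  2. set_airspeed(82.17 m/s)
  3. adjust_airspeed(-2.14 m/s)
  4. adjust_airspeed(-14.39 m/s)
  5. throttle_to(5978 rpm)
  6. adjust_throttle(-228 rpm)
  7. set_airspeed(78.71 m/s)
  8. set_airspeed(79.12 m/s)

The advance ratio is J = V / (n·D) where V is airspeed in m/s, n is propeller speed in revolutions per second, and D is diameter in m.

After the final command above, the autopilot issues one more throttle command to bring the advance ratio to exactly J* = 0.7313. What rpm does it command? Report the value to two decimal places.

rpm = 5243.50

set_propeller: D = 1.238 m, P = 0.743 m (p = P/D = 0.600162); state ← (V=0, rpm=0)
set_airspeed(82.17): V ← 82.17 m/s
adjust_airspeed(-2.14): V ← 82.17 -2.14 = 80.03 m/s
adjust_airspeed(-14.39): V ← 80.03 -14.39 = 65.64 m/s
throttle_to(5978): rpm ← 5978
adjust_throttle(-228): rpm ← 5978 -228 = 5750
set_airspeed(78.71): V ← 78.71 m/s
set_airspeed(79.12): V ← 79.12 m/s
final state: V = 79.12 m/s, rpm = 5750 → n = rpm/60 = 95.833333 rev/s
target J* = 0.7313; solve J* = V/(n·D) for n: n = V/(J*·D) = 79.12/(0.7313 × 1.238) = 87.391674 rev/s
rpm = 60·n = 5243.500465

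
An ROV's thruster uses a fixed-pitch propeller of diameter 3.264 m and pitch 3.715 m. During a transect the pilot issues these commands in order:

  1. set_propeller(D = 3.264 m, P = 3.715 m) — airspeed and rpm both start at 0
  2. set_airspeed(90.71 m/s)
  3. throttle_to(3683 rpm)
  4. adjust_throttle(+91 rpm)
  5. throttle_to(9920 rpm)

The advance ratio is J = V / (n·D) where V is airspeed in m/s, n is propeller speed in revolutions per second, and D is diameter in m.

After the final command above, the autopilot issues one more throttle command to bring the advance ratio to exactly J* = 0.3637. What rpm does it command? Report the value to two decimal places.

set_propeller: D = 3.264 m, P = 3.715 m (p = P/D = 1.138174); state ← (V=0, rpm=0)
set_airspeed(90.71): V ← 90.71 m/s
throttle_to(3683): rpm ← 3683
adjust_throttle(+91): rpm ← 3683 +91 = 3774
throttle_to(9920): rpm ← 9920
final state: V = 90.71 m/s, rpm = 9920 → n = rpm/60 = 165.333333 rev/s
target J* = 0.3637; solve J* = V/(n·D) for n: n = V/(J*·D) = 90.71/(0.3637 × 3.264) = 76.412026 rev/s
rpm = 60·n = 4584.721571

rpm = 4584.72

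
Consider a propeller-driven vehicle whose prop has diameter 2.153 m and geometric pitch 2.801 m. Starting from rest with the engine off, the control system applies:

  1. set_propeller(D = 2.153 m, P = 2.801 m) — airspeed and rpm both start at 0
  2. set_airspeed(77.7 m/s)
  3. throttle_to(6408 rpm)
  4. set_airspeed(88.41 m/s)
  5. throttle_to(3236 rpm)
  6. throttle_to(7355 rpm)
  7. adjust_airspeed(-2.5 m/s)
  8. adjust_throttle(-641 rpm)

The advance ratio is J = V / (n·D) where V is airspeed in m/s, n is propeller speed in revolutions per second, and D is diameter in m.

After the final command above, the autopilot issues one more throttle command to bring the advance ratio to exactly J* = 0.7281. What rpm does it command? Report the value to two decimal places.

set_propeller: D = 2.153 m, P = 2.801 m (p = P/D = 1.300975); state ← (V=0, rpm=0)
set_airspeed(77.7): V ← 77.7 m/s
throttle_to(6408): rpm ← 6408
set_airspeed(88.41): V ← 88.41 m/s
throttle_to(3236): rpm ← 3236
throttle_to(7355): rpm ← 7355
adjust_airspeed(-2.5): V ← 88.41 -2.5 = 85.91 m/s
adjust_throttle(-641): rpm ← 7355 -641 = 6714
final state: V = 85.91 m/s, rpm = 6714 → n = rpm/60 = 111.900000 rev/s
target J* = 0.7281; solve J* = V/(n·D) for n: n = V/(J*·D) = 85.91/(0.7281 × 2.153) = 54.803546 rev/s
rpm = 60·n = 3288.212747

rpm = 3288.21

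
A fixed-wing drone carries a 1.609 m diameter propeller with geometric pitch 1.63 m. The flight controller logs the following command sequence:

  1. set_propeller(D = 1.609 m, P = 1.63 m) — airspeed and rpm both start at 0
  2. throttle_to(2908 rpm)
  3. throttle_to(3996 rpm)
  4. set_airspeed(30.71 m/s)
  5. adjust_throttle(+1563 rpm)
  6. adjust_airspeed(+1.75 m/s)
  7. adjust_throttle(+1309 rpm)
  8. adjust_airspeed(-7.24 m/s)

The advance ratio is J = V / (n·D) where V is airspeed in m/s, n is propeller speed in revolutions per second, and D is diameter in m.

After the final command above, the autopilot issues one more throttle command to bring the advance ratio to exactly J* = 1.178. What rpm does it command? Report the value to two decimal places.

set_propeller: D = 1.609 m, P = 1.63 m (p = P/D = 1.013052); state ← (V=0, rpm=0)
throttle_to(2908): rpm ← 2908
throttle_to(3996): rpm ← 3996
set_airspeed(30.71): V ← 30.71 m/s
adjust_throttle(+1563): rpm ← 3996 +1563 = 5559
adjust_airspeed(+1.75): V ← 30.71 +1.75 = 32.46 m/s
adjust_throttle(+1309): rpm ← 5559 +1309 = 6868
adjust_airspeed(-7.24): V ← 32.46 -7.24 = 25.22 m/s
final state: V = 25.22 m/s, rpm = 6868 → n = rpm/60 = 114.466667 rev/s
target J* = 1.178; solve J* = V/(n·D) for n: n = V/(J*·D) = 25.22/(1.178 × 1.609) = 13.305884 rev/s
rpm = 60·n = 798.353067

rpm = 798.35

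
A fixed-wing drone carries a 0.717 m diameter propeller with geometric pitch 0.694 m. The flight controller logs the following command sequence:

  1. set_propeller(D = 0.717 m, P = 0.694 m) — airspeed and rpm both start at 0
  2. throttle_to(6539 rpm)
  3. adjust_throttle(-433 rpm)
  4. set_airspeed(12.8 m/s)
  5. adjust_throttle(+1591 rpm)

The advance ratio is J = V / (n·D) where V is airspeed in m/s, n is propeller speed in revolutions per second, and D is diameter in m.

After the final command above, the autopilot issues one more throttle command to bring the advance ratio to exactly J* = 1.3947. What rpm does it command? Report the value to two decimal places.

set_propeller: D = 0.717 m, P = 0.694 m (p = P/D = 0.967922); state ← (V=0, rpm=0)
throttle_to(6539): rpm ← 6539
adjust_throttle(-433): rpm ← 6539 -433 = 6106
set_airspeed(12.8): V ← 12.8 m/s
adjust_throttle(+1591): rpm ← 6106 +1591 = 7697
final state: V = 12.8 m/s, rpm = 7697 → n = rpm/60 = 128.283333 rev/s
target J* = 1.3947; solve J* = V/(n·D) for n: n = V/(J*·D) = 12.8/(1.3947 × 0.717) = 12.800001 rev/s
rpm = 60·n = 768.000077

rpm = 768.00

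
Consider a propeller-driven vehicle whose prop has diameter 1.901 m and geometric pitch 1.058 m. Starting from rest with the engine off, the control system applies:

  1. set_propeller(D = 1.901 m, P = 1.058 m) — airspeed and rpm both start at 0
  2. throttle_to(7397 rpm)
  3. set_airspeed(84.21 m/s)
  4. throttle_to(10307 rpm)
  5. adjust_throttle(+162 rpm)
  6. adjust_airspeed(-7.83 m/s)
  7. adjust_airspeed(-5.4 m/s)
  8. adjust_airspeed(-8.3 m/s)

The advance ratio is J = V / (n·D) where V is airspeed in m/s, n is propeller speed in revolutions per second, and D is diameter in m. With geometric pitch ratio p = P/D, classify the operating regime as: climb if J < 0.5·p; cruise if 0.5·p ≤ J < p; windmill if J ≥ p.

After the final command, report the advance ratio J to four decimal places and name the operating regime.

set_propeller: D = 1.901 m, P = 1.058 m (p = P/D = 0.556549); state ← (V=0, rpm=0)
throttle_to(7397): rpm ← 7397
set_airspeed(84.21): V ← 84.21 m/s
throttle_to(10307): rpm ← 10307
adjust_throttle(+162): rpm ← 10307 +162 = 10469
adjust_airspeed(-7.83): V ← 84.21 -7.83 = 76.38 m/s
adjust_airspeed(-5.4): V ← 76.38 -5.4 = 70.98 m/s
adjust_airspeed(-8.3): V ← 70.98 -8.3 = 62.68 m/s
final state: V = 62.68 m/s, rpm = 10469 → n = rpm/60 = 174.483333 rev/s
J = V / (n·D) = 62.68 / (174.483333 × 1.901) = 0.188970
regime bands: climb J<0.2783 | cruise [0.2783, 0.5565) | windmill J≥0.5565
J = 0.1890 → climb

J = 0.1890, regime = climb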